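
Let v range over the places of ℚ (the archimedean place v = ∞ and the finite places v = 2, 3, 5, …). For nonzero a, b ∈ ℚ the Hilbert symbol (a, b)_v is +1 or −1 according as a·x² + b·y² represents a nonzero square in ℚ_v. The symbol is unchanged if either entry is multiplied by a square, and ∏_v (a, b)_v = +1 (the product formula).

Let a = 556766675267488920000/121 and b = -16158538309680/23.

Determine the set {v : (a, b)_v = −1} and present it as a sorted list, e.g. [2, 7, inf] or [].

(a, b) ≡ (1927, -1696829485) mod (ℚ^×)²; places V = {2, 3, 5, 11, 13, 19, 23, 31, 41, 47, ∞}.
(a,b)_11: α=-2, u≡8; β=0, v≡3 (mod 11); (8|11)=-1, (3|11)=+1; sign (−1)^0·-1^0·+1^-2 = +1.
(a,b)_23: α=0, u≡8; β=-1, v≡20 (mod 23); (8|23)=+1, (20|23)=-1; sign (−1)^0·+1^-1·-1^0 = +1.
(a,b)_3: α=6, u≡1; β=4, v≡2 (mod 3); (1|3)=+1, (2|3)=-1; sign (−1)^0·+1^4·-1^6 = +1.
(a,b)_19: α=2, u≡12; β=1, v≡16 (mod 19); (12|19)=-1, (16|19)=+1; sign (−1)^0·-1^1·+1^2 = -1.
(a,b)_5: α=4, u≡2; β=1, v≡3 (mod 5); (2|5)=-1, (3|5)=-1; sign (−1)^0·-1^1·-1^4 = -1.
(a,b)_2: α=6, β=4; u≡7, v≡3 (mod 8); ε(u)ε(v)=1·1, αω(v)=6·1, βω(u)=4·0; sum ≡ 1  ⇒  -1.
(a,b)_41: α=1, u≡29; β=1, v≡35 (mod 41); (29|41)=-1, (35|41)=-1; sign (−1)^0·-1^1·-1^1 = +1.
(a,b)_31: α=2, u≡28; β=1, v≡30 (mod 31); (28|31)=+1, (30|31)=-1; sign (−1)^0·+1^1·-1^2 = +1.
(a,b)_47: α=1, u≡23; β=1, v≡20 (mod 47); (23|47)=-1, (20|47)=-1; sign (−1)^1·-1^1·-1^1 = -1.
(a,b)_13: α=4, u≡1; β=3, v≡11 (mod 13); (1|13)=+1, (11|13)=-1; sign (−1)^0·+1^3·-1^4 = +1.
(a,b)_∞: sgn(1927)=+, sgn(-1696829485)=−, so +1.
(1927, -1696829485 / ℚ) ramifies at {2, 5, 19, 47}: a division algebra.

[2, 5, 19, 47]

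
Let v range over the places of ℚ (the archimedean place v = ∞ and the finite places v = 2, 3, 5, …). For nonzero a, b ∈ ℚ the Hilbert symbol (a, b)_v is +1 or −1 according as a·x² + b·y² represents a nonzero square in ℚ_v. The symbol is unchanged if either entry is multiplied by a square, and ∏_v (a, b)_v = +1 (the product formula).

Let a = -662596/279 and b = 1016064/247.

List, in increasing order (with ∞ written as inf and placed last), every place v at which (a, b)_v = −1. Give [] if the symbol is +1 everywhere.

[13, 31]

Mod squares: a ≡ -31, b ≡ 247. Check v ∈ {∞, 2, 3, 7, 11, 13, 19, 31, 37}.
v=2: v_2(a)=2, v_2(b)=8; units ≡ 1, 7 (mod 8); ε·ε+αω+βω = 0·1+2·0+8·0 ≡ 0  ⇒  (a,b)_2 = +1.
v=37: a=37^2·(≡35), b=37^0·(≡21) mod 37; (35|37)=-1, (21|37)=+1; (−1)^{2·0·18}·(-1)^0·(+1)^2 = +1.
v=31: a=31^-1·(≡17), b=31^0·(≡23) mod 31; (17|31)=-1, (23|31)=-1; (−1)^{-1·0·15}·(-1)^0·(-1)^-1 = -1.
v=19: a=19^0·(≡11), b=19^-1·(≡3) mod 19; (11|19)=+1, (3|19)=-1; (−1)^{0·-1·9}·(+1)^-1·(-1)^0 = +1.
v=3: a=3^-2·(≡2), b=3^4·(≡1) mod 3; (2|3)=-1, (1|3)=+1; (−1)^{-2·4·1}·(-1)^4·(+1)^-2 = +1.
v=7: a=7^0·(≡4), b=7^2·(≡1) mod 7; (4|7)=+1, (1|7)=+1; (−1)^{0·2·3}·(+1)^2·(+1)^0 = +1.
v=13: a=13^0·(≡11), b=13^-1·(≡6) mod 13; (11|13)=-1, (6|13)=-1; (−1)^{0·-1·6}·(-1)^-1·(-1)^0 = -1.
v=∞: -31 < 0 and 247 > 0  ⇒  (a,b)_∞ = +1.
v=11: a=11^2·(≡6), b=11^0·(≡1) mod 11; (6|11)=-1, (1|11)=+1; (−1)^{2·0·5}·(-1)^0·(+1)^2 = +1.
(-31, 247 / ℚ) ramifies at {13, 31}: a division algebra.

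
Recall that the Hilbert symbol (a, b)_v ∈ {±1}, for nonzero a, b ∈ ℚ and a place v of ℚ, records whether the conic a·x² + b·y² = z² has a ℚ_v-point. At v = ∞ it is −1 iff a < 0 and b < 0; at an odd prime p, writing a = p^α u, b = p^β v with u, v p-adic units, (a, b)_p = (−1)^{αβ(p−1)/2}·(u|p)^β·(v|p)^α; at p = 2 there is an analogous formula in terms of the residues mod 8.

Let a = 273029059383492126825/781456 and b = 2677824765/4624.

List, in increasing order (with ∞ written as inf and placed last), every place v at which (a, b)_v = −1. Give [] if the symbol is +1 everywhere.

(a, b) ≡ (1661497, 74965) mod (ℚ^×)²; places V = {2, 3, 5, 7, 11, 13, 17, 19, 23, 29, 47, 53, ∞}.
(a,b)_13: α=-2, u≡5; β=0, v≡2 (mod 13); (5|13)=-1, (2|13)=-1; sign (−1)^0·-1^0·-1^-2 = +1.
(a,b)_17: α=-2, u≡16; β=-2, v≡3 (mod 17); (16|17)=+1, (3|17)=-1; sign (−1)^0·+1^-2·-1^-2 = +1.
(a,b)_5: α=2, u≡3; β=1, v≡2 (mod 5); (3|5)=-1, (2|5)=-1; sign (−1)^0·-1^1·-1^2 = -1.
(a,b)_7: α=0, u≡3; β=2, v≡4 (mod 7); (3|7)=-1, (4|7)=+1; sign (−1)^0·-1^2·+1^0 = +1.
(a,b)_3: α=4, u≡1; β=6, v≡1 (mod 3); (1|3)=+1, (1|3)=+1; sign (−1)^0·+1^6·+1^4 = +1.
(a,b)_53: α=1, u≡3; β=0, v≡39 (mod 53); (3|53)=-1, (39|53)=-1; sign (−1)^0·-1^0·-1^1 = -1.
(a,b)_∞: sgn(1661497)=+, sgn(74965)=+, so +1.
(a,b)_47: α=3, u≡42; β=1, v≡39 (mod 47); (42|47)=+1, (39|47)=-1; sign (−1)^1·+1^1·-1^3 = +1.
(a,b)_11: α=2, u≡8; β=1, v≡6 (mod 11); (8|11)=-1, (6|11)=-1; sign (−1)^0·-1^1·-1^2 = -1.
(a,b)_23: α=1, u≡20; β=0, v≡16 (mod 23); (20|23)=-1, (16|23)=+1; sign (−1)^0·-1^0·+1^1 = +1.
(a,b)_29: α=3, u≡15; β=1, v≡9 (mod 29); (15|29)=-1, (9|29)=+1; sign (−1)^0·-1^1·+1^3 = -1.
(a,b)_2: α=-4, β=-4; u≡1, v≡5 (mod 8); ε(u)ε(v)=0·0, αω(v)=-4·1, βω(u)=-4·0; sum ≡ 0  ⇒  +1.
(a,b)_19: α=2, u≡1; β=0, v≡15 (mod 19); (1|19)=+1, (15|19)=-1; sign (−1)^0·+1^0·-1^2 = +1.
(1661497, 74965 / ℚ) ramifies at {5, 11, 29, 53}: a division algebra.

[5, 11, 29, 53]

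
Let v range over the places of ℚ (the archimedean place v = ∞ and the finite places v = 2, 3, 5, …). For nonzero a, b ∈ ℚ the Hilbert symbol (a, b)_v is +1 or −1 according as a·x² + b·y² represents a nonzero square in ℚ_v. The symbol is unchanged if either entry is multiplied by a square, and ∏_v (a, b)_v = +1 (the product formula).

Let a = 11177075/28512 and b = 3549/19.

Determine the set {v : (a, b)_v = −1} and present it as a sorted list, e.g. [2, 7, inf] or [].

Mod squares: a ≡ 34034, b ≡ 399. Check v ∈ {∞, 2, 3, 5, 7, 11, 13, 17, 19}.
v=13: a=13^1·(≡11), b=13^2·(≡10) mod 13; (11|13)=-1, (10|13)=+1; (−1)^{1·2·6}·(-1)^2·(+1)^1 = +1.
v=11: a=11^-1·(≡9), b=11^0·(≡5) mod 11; (9|11)=+1, (5|11)=+1; (−1)^{-1·0·5}·(+1)^0·(+1)^-1 = +1.
v=2: v_2(a)=-5, v_2(b)=0; units ≡ 1, 7 (mod 8); ε·ε+αω+βω = 0·1+-5·0+0·0 ≡ 0  ⇒  (a,b)_2 = +1.
v=19: a=19^0·(≡16), b=19^-1·(≡15) mod 19; (16|19)=+1, (15|19)=-1; (−1)^{0·-1·9}·(+1)^-1·(-1)^0 = +1.
v=5: a=5^2·(≡4), b=5^0·(≡1) mod 5; (4|5)=+1, (1|5)=+1; (−1)^{2·0·2}·(+1)^0·(+1)^2 = +1.
v=3: a=3^-4·(≡2), b=3^1·(≡1) mod 3; (2|3)=-1, (1|3)=+1; (−1)^{-4·1·1}·(-1)^1·(+1)^-4 = -1.
v=7: a=7^1·(≡4), b=7^1·(≡2) mod 7; (4|7)=+1, (2|7)=+1; (−1)^{1·1·3}·(+1)^1·(+1)^1 = -1.
v=∞: 34034 > 0 and 399 > 0  ⇒  (a,b)_∞ = +1.
v=17: a=17^3·(≡16), b=17^0·(≡15) mod 17; (16|17)=+1, (15|17)=+1; (−1)^{3·0·8}·(+1)^0·(+1)^3 = +1.
|Ram(34034, 399)| = 2, even; anisotropic at {3, 7}.

[3, 7]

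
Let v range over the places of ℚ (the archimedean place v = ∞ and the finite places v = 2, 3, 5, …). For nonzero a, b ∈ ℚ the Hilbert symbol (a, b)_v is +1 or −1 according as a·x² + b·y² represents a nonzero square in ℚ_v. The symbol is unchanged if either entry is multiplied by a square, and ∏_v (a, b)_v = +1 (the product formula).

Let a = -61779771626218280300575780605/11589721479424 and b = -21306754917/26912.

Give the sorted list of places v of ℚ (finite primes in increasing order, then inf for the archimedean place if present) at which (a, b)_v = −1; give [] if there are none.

[37, inf]

Mod squares: a ≡ -5, b ≡ -24346. Check v ∈ {∞, 2, 3, 5, 7, 11, 23, 29, 37, 47}.
v=7: a=7^10·(≡4), b=7^5·(≡1) mod 7; (4|7)=+1, (1|7)=+1; (−1)^{10·5·3}·(+1)^5·(+1)^10 = +1.
v=2: v_2(a)=-8, v_2(b)=-5; units ≡ 3, 3 (mod 8); ε·ε+αω+βω = 1·1+-8·1+-5·1 ≡ 0  ⇒  (a,b)_2 = +1.
v=47: a=47^4·(≡42), b=47^1·(≡5) mod 47; (42|47)=+1, (5|47)=-1; (−1)^{4·1·23}·(+1)^1·(-1)^4 = +1.
v=11: a=11^-2·(≡10), b=11^0·(≡6) mod 11; (10|11)=-1, (6|11)=-1; (−1)^{-2·0·5}·(-1)^0·(-1)^-2 = +1.
v=3: a=3^14·(≡1), b=3^6·(≡2) mod 3; (1|3)=+1, (2|3)=-1; (−1)^{14·6·1}·(+1)^6·(-1)^14 = +1.
v=37: a=37^4·(≡6), b=37^1·(≡5) mod 37; (6|37)=-1, (5|37)=-1; (−1)^{4·1·18}·(-1)^1·(-1)^4 = -1.
v=∞: -5 < 0 and -24346 < 0  ⇒  (a,b)_∞ = -1.
v=5: a=5^1·(≡1), b=5^0·(≡4) mod 5; (1|5)=+1, (4|5)=+1; (−1)^{1·0·2}·(+1)^0·(+1)^1 = +1.
v=23: a=23^-2·(≡16), b=23^0·(≡5) mod 23; (16|23)=+1, (5|23)=-1; (−1)^{-2·0·11}·(+1)^0·(-1)^-2 = +1.
v=29: a=29^-4·(≡25), b=29^-2·(≡2) mod 29; (25|29)=+1, (2|29)=-1; (−1)^{-4·-2·14}·(+1)^-2·(-1)^-4 = +1.
(-5, -24346 / ℚ) ramifies at {37, ∞}: a division algebra.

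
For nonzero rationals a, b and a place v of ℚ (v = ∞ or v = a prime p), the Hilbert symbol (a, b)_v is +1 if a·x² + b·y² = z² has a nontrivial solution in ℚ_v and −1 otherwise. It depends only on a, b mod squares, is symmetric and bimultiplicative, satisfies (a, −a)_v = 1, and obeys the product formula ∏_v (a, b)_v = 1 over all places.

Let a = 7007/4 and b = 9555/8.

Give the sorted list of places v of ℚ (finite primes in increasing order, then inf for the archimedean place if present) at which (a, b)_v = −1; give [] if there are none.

Mod squares: a ≡ 143, b ≡ 390. Check v ∈ {∞, 2, 3, 5, 7, 11, 13}.
v=5: a=5^0·(≡3), b=5^1·(≡2) mod 5; (3|5)=-1, (2|5)=-1; (−1)^{0·1·2}·(-1)^1·(-1)^0 = -1.
v=2: v_2(a)=-2, v_2(b)=-3; units ≡ 7, 3 (mod 8); ε·ε+αω+βω = 1·1+-2·1+-3·0 ≡ 1  ⇒  (a,b)_2 = -1.
v=7: a=7^2·(≡6), b=7^2·(≡6) mod 7; (6|7)=-1, (6|7)=-1; (−1)^{2·2·3}·(-1)^2·(-1)^2 = +1.
v=3: a=3^0·(≡2), b=3^1·(≡1) mod 3; (2|3)=-1, (1|3)=+1; (−1)^{0·1·1}·(-1)^1·(+1)^0 = -1.
v=11: a=11^1·(≡8), b=11^0·(≡5) mod 11; (8|11)=-1, (5|11)=+1; (−1)^{1·0·5}·(-1)^0·(+1)^1 = +1.
v=13: a=13^1·(≡8), b=13^1·(≡9) mod 13; (8|13)=-1, (9|13)=+1; (−1)^{1·1·6}·(-1)^1·(+1)^1 = -1.
v=∞: 143 > 0 and 390 > 0  ⇒  (a,b)_∞ = +1.
|Ram(143, 390)| = 4, even; anisotropic at {2, 3, 5, 13}.

[2, 3, 5, 13]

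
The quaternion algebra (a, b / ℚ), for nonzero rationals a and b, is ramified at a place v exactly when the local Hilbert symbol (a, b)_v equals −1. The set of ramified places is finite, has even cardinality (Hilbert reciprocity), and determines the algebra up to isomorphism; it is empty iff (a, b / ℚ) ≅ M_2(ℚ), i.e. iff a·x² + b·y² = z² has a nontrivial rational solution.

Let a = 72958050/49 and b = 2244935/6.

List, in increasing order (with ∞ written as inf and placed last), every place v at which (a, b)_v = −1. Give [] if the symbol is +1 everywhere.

(a, b) ≡ (1122, 5610) mod (ℚ^×)²; places V = {2, 3, 5, 7, 11, 17, ∞}.
(a,b)_∞: sgn(1122)=+, sgn(5610)=+, so +1.
(a,b)_7: α=-2, u≡4; β=4, v≡3 (mod 7); (4|7)=+1, (3|7)=-1; sign (−1)^0·+1^4·-1^-2 = +1.
(a,b)_11: α=1, u≡9; β=1, v≡4 (mod 11); (9|11)=+1, (4|11)=+1; sign (−1)^1·+1^1·+1^1 = -1.
(a,b)_3: α=3, u≡2; β=-1, v≡1 (mod 3); (2|3)=-1, (1|3)=+1; sign (−1)^1·-1^-1·+1^3 = +1.
(a,b)_2: α=1, β=-1; u≡1, v≡5 (mod 8); ε(u)ε(v)=0·0, αω(v)=1·1, βω(u)=-1·0; sum ≡ 1  ⇒  -1.
(a,b)_17: α=3, u≡4; β=1, v≡14 (mod 17); (4|17)=+1, (14|17)=-1; sign (−1)^0·+1^1·-1^3 = -1.
(a,b)_5: α=2, u≡3; β=1, v≡2 (mod 5); (3|5)=-1, (2|5)=-1; sign (−1)^0·-1^1·-1^2 = -1.
|Ram(1122, 5610)| = 4, even; anisotropic at {2, 5, 11, 17}.

[2, 5, 11, 17]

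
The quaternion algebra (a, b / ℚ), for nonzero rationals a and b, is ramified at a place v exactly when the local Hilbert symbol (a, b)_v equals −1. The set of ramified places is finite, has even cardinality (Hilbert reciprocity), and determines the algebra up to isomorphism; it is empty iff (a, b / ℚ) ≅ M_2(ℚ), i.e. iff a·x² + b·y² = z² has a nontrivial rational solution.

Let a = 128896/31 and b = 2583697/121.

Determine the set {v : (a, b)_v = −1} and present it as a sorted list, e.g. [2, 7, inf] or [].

[29, 53]

Mod squares: a ≡ 62434, b ≡ 1537. Check v ∈ {∞, 2, 11, 19, 29, 31, 41, 53}.
v=53: a=53^1·(≡34), b=53^1·(≡24) mod 53; (34|53)=-1, (24|53)=+1; (−1)^{1·1·26}·(-1)^1·(+1)^1 = -1.
v=∞: 62434 > 0 and 1537 > 0  ⇒  (a,b)_∞ = +1.
v=2: v_2(a)=7, v_2(b)=0; units ≡ 1, 1 (mod 8); ε·ε+αω+βω = 0·0+7·0+0·0 ≡ 0  ⇒  (a,b)_2 = +1.
v=29: a=29^0·(≡10), b=29^1·(≡1) mod 29; (10|29)=-1, (1|29)=+1; (−1)^{0·1·14}·(-1)^1·(+1)^0 = -1.
v=11: a=11^0·(≡1), b=11^-2·(≡6) mod 11; (1|11)=+1, (6|11)=-1; (−1)^{0·-2·5}·(+1)^-2·(-1)^0 = +1.
v=41: a=41^0·(≡9), b=41^2·(≡31) mod 41; (9|41)=+1, (31|41)=+1; (−1)^{0·2·20}·(+1)^2·(+1)^0 = +1.
v=31: a=31^-1·(≡29), b=31^0·(≡20) mod 31; (29|31)=-1, (20|31)=+1; (−1)^{-1·0·15}·(-1)^0·(+1)^-1 = +1.
v=19: a=19^1·(≡8), b=19^0·(≡11) mod 19; (8|19)=-1, (11|19)=+1; (−1)^{1·0·9}·(-1)^0·(+1)^1 = +1.
(62434, 1537 / ℚ) ramifies at {29, 53}: a division algebra.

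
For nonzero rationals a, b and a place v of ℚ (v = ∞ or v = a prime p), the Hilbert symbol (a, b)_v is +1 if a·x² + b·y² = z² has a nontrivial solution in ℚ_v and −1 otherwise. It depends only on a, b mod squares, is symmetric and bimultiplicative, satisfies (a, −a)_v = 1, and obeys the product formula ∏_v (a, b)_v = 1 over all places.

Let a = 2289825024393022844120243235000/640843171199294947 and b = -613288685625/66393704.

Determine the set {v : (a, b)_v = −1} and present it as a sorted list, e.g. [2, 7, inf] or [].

[11, 13]

(a, b) ≡ (10399818, -858) mod (ℚ^×)²; places V = {2, 3, 5, 7, 11, 13, 17, 19, 23, 31, 37, 41, 43, 47, ∞}.
(a,b)_3: α=5, u≡1; β=1, v≡2 (mod 3); (1|3)=+1, (2|3)=-1; sign (−1)^1·+1^1·-1^5 = +1.
(a,b)_2: α=3, β=-3; u≡5, v≡3 (mod 8); ε(u)ε(v)=0·1, αω(v)=3·1, βω(u)=-3·1; sum ≡ 0  ⇒  +1.
(a,b)_41: α=4, u≡25; β=2, v≡27 (mod 41); (25|41)=+1, (27|41)=-1; sign (−1)^0·+1^2·-1^4 = +1.
(a,b)_47: α=-4, u≡9; β=-2, v≡31 (mod 47); (9|47)=+1, (31|47)=-1; sign (−1)^0·+1^-2·-1^-4 = +1.
(a,b)_7: α=2, u≡1; β=2, v≡5 (mod 7); (1|7)=+1, (5|7)=-1; sign (−1)^0·+1^2·-1^2 = +1.
(a,b)_11: α=3, u≡10; β=1, v≡7 (mod 11); (10|11)=-1, (7|11)=-1; sign (−1)^1·-1^1·-1^3 = -1.
(a,b)_∞: sgn(10399818)=+, sgn(-858)=−, so +1.
(a,b)_37: α=2, u≡19; β=0, v≡26 (mod 37); (19|37)=-1, (26|37)=+1; sign (−1)^0·-1^0·+1^2 = +1.
(a,b)_13: α=-3, u≡5; β=-1, v≡4 (mod 13); (5|13)=-1, (4|13)=+1; sign (−1)^0·-1^-1·+1^-3 = -1.
(a,b)_19: α=4, u≡5; β=2, v≡4 (mod 19); (5|19)=+1, (4|19)=+1; sign (−1)^0·+1^2·+1^4 = +1.
(a,b)_23: α=-3, u≡3; β=0, v≡9 (mod 23); (3|23)=+1, (9|23)=+1; sign (−1)^0·+1^0·+1^-3 = +1.
(a,b)_17: α=-3, u≡16; β=-2, v≡15 (mod 17); (16|17)=+1, (15|17)=+1; sign (−1)^0·+1^-2·+1^-3 = +1.
(a,b)_31: α=1, u≡24; β=0, v≡8 (mod 31); (24|31)=-1, (8|31)=+1; sign (−1)^0·-1^0·+1^1 = +1.
(a,b)_5: α=4, u≡3; β=4, v≡2 (mod 5); (3|5)=-1, (2|5)=-1; sign (−1)^0·-1^4·-1^4 = +1.
(a,b)_43: α=2, u≡14; β=0, v≡26 (mod 43); (14|43)=+1, (26|43)=-1; sign (−1)^0·+1^0·-1^2 = +1.
(10399818, -858 / ℚ) ramifies at {11, 13}: a division algebra.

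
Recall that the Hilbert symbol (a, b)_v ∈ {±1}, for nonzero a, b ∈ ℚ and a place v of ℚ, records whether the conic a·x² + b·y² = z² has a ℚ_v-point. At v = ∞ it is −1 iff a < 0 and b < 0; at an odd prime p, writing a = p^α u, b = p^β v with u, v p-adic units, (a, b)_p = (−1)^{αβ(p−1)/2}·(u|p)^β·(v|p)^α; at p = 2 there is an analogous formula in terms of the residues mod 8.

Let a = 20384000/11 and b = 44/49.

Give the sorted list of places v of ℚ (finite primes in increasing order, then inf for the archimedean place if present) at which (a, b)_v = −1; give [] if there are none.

[2, 13]

Mod squares: a ≡ 715, b ≡ 11. Check v ∈ {∞, 2, 5, 7, 11, 13}.
v=∞: 715 > 0 and 11 > 0  ⇒  (a,b)_∞ = +1.
v=2: v_2(a)=8, v_2(b)=2; units ≡ 3, 3 (mod 8); ε·ε+αω+βω = 1·1+8·1+2·1 ≡ 1  ⇒  (a,b)_2 = -1.
v=5: a=5^3·(≡2), b=5^0·(≡1) mod 5; (2|5)=-1, (1|5)=+1; (−1)^{3·0·2}·(-1)^0·(+1)^3 = +1.
v=7: a=7^2·(≡1), b=7^-2·(≡2) mod 7; (1|7)=+1, (2|7)=+1; (−1)^{2·-2·3}·(+1)^-2·(+1)^2 = +1.
v=13: a=13^1·(≡4), b=13^0·(≡7) mod 13; (4|13)=+1, (7|13)=-1; (−1)^{1·0·6}·(+1)^0·(-1)^1 = -1.
v=11: a=11^-1·(≡10), b=11^1·(≡3) mod 11; (10|11)=-1, (3|11)=+1; (−1)^{-1·1·5}·(-1)^1·(+1)^-1 = +1.
|Ram(715, 11)| = 2, even; anisotropic at {2, 13}.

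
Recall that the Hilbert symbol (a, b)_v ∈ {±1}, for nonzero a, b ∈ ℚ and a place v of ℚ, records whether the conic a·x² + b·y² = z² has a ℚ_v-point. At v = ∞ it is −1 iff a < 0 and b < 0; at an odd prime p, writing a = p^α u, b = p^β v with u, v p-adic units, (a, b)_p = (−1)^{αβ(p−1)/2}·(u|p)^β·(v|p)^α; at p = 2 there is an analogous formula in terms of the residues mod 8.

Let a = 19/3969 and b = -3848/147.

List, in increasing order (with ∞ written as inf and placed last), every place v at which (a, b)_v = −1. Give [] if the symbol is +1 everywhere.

[2, 13, 19, 37]

(a, b) ≡ (19, -2886) mod (ℚ^×)²; places V = {2, 3, 7, 13, 19, 37, ∞}.
(a,b)_2: α=0, β=3; u≡3, v≡5 (mod 8); ε(u)ε(v)=1·0, αω(v)=0·1, βω(u)=3·1; sum ≡ 1  ⇒  -1.
(a,b)_3: α=-4, u≡1; β=-1, v≡1 (mod 3); (1|3)=+1, (1|3)=+1; sign (−1)^0·+1^-1·+1^-4 = +1.
(a,b)_37: α=0, u≡13; β=1, v≡30 (mod 37); (13|37)=-1, (30|37)=+1; sign (−1)^0·-1^1·+1^0 = -1.
(a,b)_∞: sgn(19)=+, sgn(-2886)=−, so +1.
(a,b)_7: α=-2, u≡3; β=-2, v≡3 (mod 7); (3|7)=-1, (3|7)=-1; sign (−1)^0·-1^-2·-1^-2 = +1.
(a,b)_19: α=1, u≡9; β=0, v≡2 (mod 19); (9|19)=+1, (2|19)=-1; sign (−1)^0·+1^0·-1^1 = -1.
(a,b)_13: α=0, u≡8; β=1, v≡4 (mod 13); (8|13)=-1, (4|13)=+1; sign (−1)^0·-1^1·+1^0 = -1.
(19, -2886 / ℚ) ramifies at {2, 13, 19, 37}: a division algebra.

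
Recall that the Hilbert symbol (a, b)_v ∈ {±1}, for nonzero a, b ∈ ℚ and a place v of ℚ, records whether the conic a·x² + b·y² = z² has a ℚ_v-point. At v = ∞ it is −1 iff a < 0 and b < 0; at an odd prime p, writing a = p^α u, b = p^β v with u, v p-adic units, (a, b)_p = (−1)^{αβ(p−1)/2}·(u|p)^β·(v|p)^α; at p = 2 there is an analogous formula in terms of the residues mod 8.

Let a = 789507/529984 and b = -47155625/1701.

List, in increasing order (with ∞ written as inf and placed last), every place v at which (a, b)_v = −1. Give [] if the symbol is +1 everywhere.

(a, b) ≡ (3, -4389) mod (ℚ^×)²; places V = {2, 3, 5, 7, 11, 13, 19, ∞}.
(a,b)_3: α=7, u≡1; β=-5, v≡1 (mod 3); (1|3)=+1, (1|3)=+1; sign (−1)^1·+1^-5·+1^7 = -1.
(a,b)_2: α=-6, β=0; u≡3, v≡3 (mod 8); ε(u)ε(v)=1·1, αω(v)=-6·1, βω(u)=0·1; sum ≡ 1  ⇒  -1.
(a,b)_19: α=2, u≡18; β=3, v≡6 (mod 19); (18|19)=-1, (6|19)=+1; sign (−1)^0·-1^3·+1^2 = -1.
(a,b)_∞: sgn(3)=+, sgn(-4389)=−, so +1.
(a,b)_7: α=-2, u≡5; β=-1, v≡3 (mod 7); (5|7)=-1, (3|7)=-1; sign (−1)^0·-1^-1·-1^-2 = -1.
(a,b)_11: α=0, u≡1; β=1, v≡8 (mod 11); (1|11)=+1, (8|11)=-1; sign (−1)^0·+1^1·-1^0 = +1.
(a,b)_5: α=0, u≡3; β=4, v≡1 (mod 5); (3|5)=-1, (1|5)=+1; sign (−1)^0·-1^4·+1^0 = +1.
(a,b)_13: α=-2, u≡10; β=0, v≡5 (mod 13); (10|13)=+1, (5|13)=-1; sign (−1)^0·+1^0·-1^-2 = +1.
Ram(3, -4389) = {2, 3, 7, 19}; no ℚ_2-point on the conic.

[2, 3, 7, 19]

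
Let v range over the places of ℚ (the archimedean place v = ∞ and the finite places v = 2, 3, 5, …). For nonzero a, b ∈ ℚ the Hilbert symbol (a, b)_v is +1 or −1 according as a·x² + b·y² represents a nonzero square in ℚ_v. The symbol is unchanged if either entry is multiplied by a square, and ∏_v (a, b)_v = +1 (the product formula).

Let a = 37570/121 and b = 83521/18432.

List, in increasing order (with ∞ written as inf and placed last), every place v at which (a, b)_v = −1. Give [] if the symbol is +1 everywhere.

(a, b) ≡ (130, 2) mod (ℚ^×)²; places V = {2, 3, 5, 11, 13, 17, ∞}.
(a,b)_∞: sgn(130)=+, sgn(2)=+, so +1.
(a,b)_3: α=0, u≡1; β=-2, v≡2 (mod 3); (1|3)=+1, (2|3)=-1; sign (−1)^0·+1^-2·-1^0 = +1.
(a,b)_5: α=1, u≡4; β=0, v≡3 (mod 5); (4|5)=+1, (3|5)=-1; sign (−1)^0·+1^0·-1^1 = -1.
(a,b)_11: α=-2, u≡5; β=0, v≡6 (mod 11); (5|11)=+1, (6|11)=-1; sign (−1)^0·+1^0·-1^-2 = +1.
(a,b)_17: α=2, u≡14; β=4, v≡13 (mod 17); (14|17)=-1, (13|17)=+1; sign (−1)^0·-1^4·+1^2 = +1.
(a,b)_2: α=1, β=-11; u≡1, v≡1 (mod 8); ε(u)ε(v)=0·0, αω(v)=1·0, βω(u)=-11·0; sum ≡ 0  ⇒  +1.
(a,b)_13: α=1, u≡1; β=0, v≡2 (mod 13); (1|13)=+1, (2|13)=-1; sign (−1)^0·+1^0·-1^1 = -1.
(130, 2 / ℚ) ramifies at {5, 13}: a division algebra.

[5, 13]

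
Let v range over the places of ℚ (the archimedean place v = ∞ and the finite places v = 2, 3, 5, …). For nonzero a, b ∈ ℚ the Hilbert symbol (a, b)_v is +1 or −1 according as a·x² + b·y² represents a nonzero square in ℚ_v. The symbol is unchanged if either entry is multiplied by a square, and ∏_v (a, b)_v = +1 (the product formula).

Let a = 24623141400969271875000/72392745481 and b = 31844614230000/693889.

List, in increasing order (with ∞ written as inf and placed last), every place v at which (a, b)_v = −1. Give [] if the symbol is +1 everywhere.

[2, 13]

(a, b) ≡ (286, 143) mod (ℚ^×)²; places V = {2, 3, 5, 7, 11, 13, 17, 19, ∞}.
(a,b)_∞: sgn(286)=+, sgn(143)=+, so +1.
(a,b)_7: α=-4, u≡3; β=-4, v≡6 (mod 7); (3|7)=-1, (6|7)=-1; sign (−1)^0·-1^-4·-1^-4 = +1.
(a,b)_5: α=8, u≡1; β=4, v≡2 (mod 5); (1|5)=+1, (2|5)=-1; sign (−1)^0·+1^4·-1^8 = +1.
(a,b)_17: α=-4, u≡6; β=-2, v≡3 (mod 17); (6|17)=-1, (3|17)=-1; sign (−1)^0·-1^-2·-1^-4 = +1.
(a,b)_11: α=9, u≡9; β=5, v≡8 (mod 11); (9|11)=+1, (8|11)=-1; sign (−1)^1·+1^5·-1^9 = +1.
(a,b)_13: α=5, u≡1; β=3, v≡7 (mod 13); (1|13)=+1, (7|13)=-1; sign (−1)^0·+1^3·-1^5 = -1.
(a,b)_3: α=2, u≡1; β=2, v≡2 (mod 3); (1|3)=+1, (2|3)=-1; sign (−1)^0·+1^2·-1^2 = +1.
(a,b)_19: α=-2, u≡17; β=0, v≡10 (mod 19); (17|19)=+1, (10|19)=-1; sign (−1)^0·+1^0·-1^-2 = +1.
(a,b)_2: α=3, β=4; u≡7, v≡7 (mod 8); ε(u)ε(v)=1·1, αω(v)=3·0, βω(u)=4·0; sum ≡ 1  ⇒  -1.
Ram(286, 143) = {2, 13}; no ℚ_2-point on the conic.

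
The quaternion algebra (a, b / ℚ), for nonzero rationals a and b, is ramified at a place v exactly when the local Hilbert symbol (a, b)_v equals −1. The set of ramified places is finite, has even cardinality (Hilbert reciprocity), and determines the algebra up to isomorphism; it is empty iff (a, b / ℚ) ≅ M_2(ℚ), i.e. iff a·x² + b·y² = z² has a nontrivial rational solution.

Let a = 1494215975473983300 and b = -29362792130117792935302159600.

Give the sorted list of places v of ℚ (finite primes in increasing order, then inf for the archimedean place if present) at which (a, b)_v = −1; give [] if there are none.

[3, 11, 43, 47]

Mod squares: a ≡ 79297977, b ≡ -3041511. Check v ∈ {∞, 2, 3, 5, 7, 11, 29, 37, 41, 43, 47, 53}.
v=7: a=7^2·(≡6), b=7^4·(≡3) mod 7; (6|7)=-1, (3|7)=-1; (−1)^{2·4·3}·(-1)^4·(-1)^2 = +1.
v=29: a=29^1·(≡14), b=29^2·(≡1) mod 29; (14|29)=-1, (1|29)=+1; (−1)^{1·2·14}·(-1)^2·(+1)^1 = +1.
v=47: a=47^1·(≡36), b=47^1·(≡3) mod 47; (36|47)=+1, (3|47)=+1; (−1)^{1·1·23}·(+1)^1·(+1)^1 = -1.
v=2: v_2(a)=2, v_2(b)=4; units ≡ 1, 1 (mod 8); ε·ε+αω+βω = 0·0+2·0+4·0 ≡ 0  ⇒  (a,b)_2 = +1.
v=∞: 79297977 > 0 and -3041511 < 0  ⇒  (a,b)_∞ = +1.
v=11: a=11^1·(≡2), b=11^1·(≡10) mod 11; (2|11)=-1, (10|11)=-1; (−1)^{1·1·5}·(-1)^1·(-1)^1 = -1.
v=3: a=3^1·(≡1), b=3^1·(≡1) mod 3; (1|3)=+1, (1|3)=+1; (−1)^{1·1·1}·(+1)^1·(+1)^1 = -1.
v=53: a=53^2·(≡1), b=53^3·(≡50) mod 53; (1|53)=+1, (50|53)=-1; (−1)^{2·3·26}·(+1)^3·(-1)^2 = +1.
v=37: a=37^2·(≡28), b=37^3·(≡12) mod 37; (28|37)=+1, (12|37)=+1; (−1)^{2·3·18}·(+1)^3·(+1)^2 = +1.
v=43: a=43^1·(≡38), b=43^2·(≡27) mod 43; (38|43)=+1, (27|43)=-1; (−1)^{1·2·21}·(+1)^2·(-1)^1 = -1.
v=41: a=41^1·(≡16), b=41^2·(≡2) mod 41; (16|41)=+1, (2|41)=+1; (−1)^{1·2·20}·(+1)^2·(+1)^1 = +1.
v=5: a=5^2·(≡2), b=5^2·(≡1) mod 5; (2|5)=-1, (1|5)=+1; (−1)^{2·2·2}·(-1)^2·(+1)^2 = +1.
|Ram(79297977, -3041511)| = 4, even; anisotropic at {3, 11, 43, 47}.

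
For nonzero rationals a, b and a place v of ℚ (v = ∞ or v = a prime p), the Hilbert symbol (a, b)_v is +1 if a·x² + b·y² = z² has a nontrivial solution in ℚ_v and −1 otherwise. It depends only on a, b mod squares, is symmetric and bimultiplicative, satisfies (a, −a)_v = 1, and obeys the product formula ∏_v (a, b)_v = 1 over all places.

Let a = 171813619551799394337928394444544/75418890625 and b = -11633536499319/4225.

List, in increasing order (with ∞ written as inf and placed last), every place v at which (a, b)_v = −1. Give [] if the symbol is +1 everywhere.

[7, 19, 23, 29]

(a, b) ≡ (551, -8119391) mod (ℚ^×)²; places V = {2, 3, 5, 7, 13, 19, 23, 29, 37, 47, ∞}.
(a,b)_2: α=8, β=0; u≡7, v≡1 (mod 8); ε(u)ε(v)=1·0, αω(v)=8·0, βω(u)=0·0; sum ≡ 0  ⇒  +1.
(a,b)_3: α=10, u≡2; β=4, v≡1 (mod 3); (2|3)=-1, (1|3)=+1; sign (−1)^0·-1^4·+1^10 = +1.
(a,b)_23: α=2, u≡7; β=1, v≡15 (mod 23); (7|23)=-1, (15|23)=-1; sign (−1)^0·-1^1·-1^2 = -1.
(a,b)_7: α=6, u≡6; β=3, v≡4 (mod 7); (6|7)=-1, (4|7)=+1; sign (−1)^0·-1^3·+1^6 = -1.
(a,b)_∞: sgn(551)=+, sgn(-8119391)=−, so +1.
(a,b)_29: α=3, u≡8; β=1, v≡28 (mod 29); (8|29)=-1, (28|29)=+1; sign (−1)^0·-1^1·+1^3 = -1.
(a,b)_5: α=-6, u≡1; β=-2, v≡4 (mod 5); (1|5)=+1, (4|5)=+1; sign (−1)^0·+1^-2·+1^-6 = +1.
(a,b)_37: α=2, u≡7; β=1, v≡12 (mod 37); (7|37)=+1, (12|37)=+1; sign (−1)^0·+1^1·+1^2 = +1.
(a,b)_19: α=5, u≡15; β=2, v≡2 (mod 19); (15|19)=-1, (2|19)=-1; sign (−1)^0·-1^2·-1^5 = -1.
(a,b)_47: α=2, u≡27; β=1, v≡22 (mod 47); (27|47)=+1, (22|47)=-1; sign (−1)^0·+1^1·-1^2 = +1.
(a,b)_13: α=-6, u≡6; β=-2, v≡7 (mod 13); (6|13)=-1, (7|13)=-1; sign (−1)^0·-1^-2·-1^-6 = +1.
(551, -8119391 / ℚ) ramifies at {7, 19, 23, 29}: a division algebra.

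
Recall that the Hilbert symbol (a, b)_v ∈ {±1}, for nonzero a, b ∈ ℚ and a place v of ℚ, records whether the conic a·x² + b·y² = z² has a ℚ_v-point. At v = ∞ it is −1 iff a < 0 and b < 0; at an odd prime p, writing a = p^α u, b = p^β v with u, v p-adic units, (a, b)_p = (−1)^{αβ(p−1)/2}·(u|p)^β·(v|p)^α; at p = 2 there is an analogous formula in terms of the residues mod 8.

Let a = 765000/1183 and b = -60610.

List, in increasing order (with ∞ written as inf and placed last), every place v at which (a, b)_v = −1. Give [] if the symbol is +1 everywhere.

(a, b) ≡ (238, -60610) mod (ℚ^×)²; places V = {2, 3, 5, 7, 11, 13, 17, 19, 29, ∞}.
(a,b)_29: α=0, u≡13; β=1, v≡27 (mod 29); (13|29)=+1, (27|29)=-1; sign (−1)^0·+1^1·-1^0 = +1.
(a,b)_19: α=0, u≡12; β=1, v≡2 (mod 19); (12|19)=-1, (2|19)=-1; sign (−1)^0·-1^1·-1^0 = -1.
(a,b)_5: α=4, u≡3; β=1, v≡3 (mod 5); (3|5)=-1, (3|5)=-1; sign (−1)^0·-1^1·-1^4 = -1.
(a,b)_11: α=0, u≡10; β=1, v≡1 (mod 11); (10|11)=-1, (1|11)=+1; sign (−1)^0·-1^1·+1^0 = -1.
(a,b)_∞: sgn(238)=+, sgn(-60610)=−, so +1.
(a,b)_17: α=1, u≡12; β=0, v≡12 (mod 17); (12|17)=-1, (12|17)=-1; sign (−1)^0·-1^0·-1^1 = -1.
(a,b)_2: α=3, β=1; u≡7, v≡7 (mod 8); ε(u)ε(v)=1·1, αω(v)=3·0, βω(u)=1·0; sum ≡ 1  ⇒  -1.
(a,b)_3: α=2, u≡1; β=0, v≡2 (mod 3); (1|3)=+1, (2|3)=-1; sign (−1)^0·+1^0·-1^2 = +1.
(a,b)_7: α=-1, u≡5; β=0, v≡3 (mod 7); (5|7)=-1, (3|7)=-1; sign (−1)^0·-1^0·-1^-1 = -1.
(a,b)_13: α=-2, u≡4; β=0, v≡9 (mod 13); (4|13)=+1, (9|13)=+1; sign (−1)^0·+1^0·+1^-2 = +1.
Ram(238, -60610) = {2, 5, 7, 11, 17, 19}; no ℚ_2-point on the conic.

[2, 5, 7, 11, 17, 19]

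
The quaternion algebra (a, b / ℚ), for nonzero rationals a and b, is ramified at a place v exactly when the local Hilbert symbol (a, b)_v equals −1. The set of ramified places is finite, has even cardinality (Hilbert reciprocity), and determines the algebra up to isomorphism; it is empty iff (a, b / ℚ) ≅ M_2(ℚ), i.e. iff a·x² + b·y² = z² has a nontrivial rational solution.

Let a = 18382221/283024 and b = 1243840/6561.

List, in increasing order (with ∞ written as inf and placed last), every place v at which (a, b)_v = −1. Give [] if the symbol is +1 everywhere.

Mod squares: a ≡ 429, b ≡ 115. Check v ∈ {∞, 2, 3, 5, 7, 11, 13, 19, 23}.
v=∞: 429 > 0 and 115 > 0  ⇒  (a,b)_∞ = +1.
v=3: a=3^5·(≡2), b=3^-8·(≡1) mod 3; (2|3)=-1, (1|3)=+1; (−1)^{5·-8·1}·(-1)^-8·(+1)^5 = +1.
v=2: v_2(a)=-4, v_2(b)=6; units ≡ 5, 3 (mod 8); ε·ε+αω+βω = 0·1+-4·1+6·1 ≡ 0  ⇒  (a,b)_2 = +1.
v=19: a=19^-2·(≡5), b=19^0·(≡4) mod 19; (5|19)=+1, (4|19)=+1; (−1)^{-2·0·9}·(+1)^0·(+1)^-2 = +1.
v=23: a=23^2·(≡20), b=23^1·(≡5) mod 23; (20|23)=-1, (5|23)=-1; (−1)^{2·1·11}·(-1)^1·(-1)^2 = -1.
v=13: a=13^1·(≡7), b=13^2·(≡6) mod 13; (7|13)=-1, (6|13)=-1; (−1)^{1·2·6}·(-1)^2·(-1)^1 = -1.
v=11: a=11^1·(≡7), b=11^0·(≡3) mod 11; (7|11)=-1, (3|11)=+1; (−1)^{1·0·5}·(-1)^0·(+1)^1 = +1.
v=7: a=7^-2·(≡4), b=7^0·(≡5) mod 7; (4|7)=+1, (5|7)=-1; (−1)^{-2·0·3}·(+1)^0·(-1)^-2 = +1.
v=5: a=5^0·(≡4), b=5^1·(≡3) mod 5; (4|5)=+1, (3|5)=-1; (−1)^{0·1·2}·(+1)^1·(-1)^0 = +1.
Ram(429, 115) = {13, 23}; no ℚ_13-point on the conic.

[13, 23]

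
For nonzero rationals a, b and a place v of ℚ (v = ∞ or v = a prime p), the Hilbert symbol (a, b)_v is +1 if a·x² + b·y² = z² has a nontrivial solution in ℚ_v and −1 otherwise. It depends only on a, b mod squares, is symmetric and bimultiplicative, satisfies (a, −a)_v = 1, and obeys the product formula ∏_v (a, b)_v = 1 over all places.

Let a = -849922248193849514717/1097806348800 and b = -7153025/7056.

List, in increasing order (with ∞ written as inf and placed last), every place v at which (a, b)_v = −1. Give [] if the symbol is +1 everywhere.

Mod squares: a ≡ -475354, b ≡ -209. Check v ∈ {∞, 2, 3, 5, 7, 11, 17, 19, 31, 37, 41}.
v=37: a=37^4·(≡22), b=37^2·(≡31) mod 37; (22|37)=-1, (31|37)=-1; (−1)^{4·2·18}·(-1)^2·(-1)^4 = +1.
v=2: v_2(a)=-9, v_2(b)=-4; units ≡ 3, 7 (mod 8); ε·ε+αω+βω = 1·1+-9·0+-4·1 ≡ 1  ⇒  (a,b)_2 = -1.
v=7: a=7^-6·(≡4), b=7^-2·(≡4) mod 7; (4|7)=+1, (4|7)=+1; (−1)^{-6·-2·3}·(+1)^-2·(+1)^-6 = +1.
v=17: a=17^1·(≡7), b=17^0·(≡14) mod 17; (7|17)=-1, (14|17)=-1; (−1)^{1·0·8}·(-1)^0·(-1)^1 = -1.
v=19: a=19^4·(≡7), b=19^1·(≡15) mod 19; (7|19)=+1, (15|19)=-1; (−1)^{4·1·9}·(+1)^1·(-1)^4 = +1.
v=∞: -475354 < 0 and -209 < 0  ⇒  (a,b)_∞ = -1.
v=41: a=41^1·(≡33), b=41^0·(≡10) mod 41; (33|41)=+1, (10|41)=+1; (−1)^{1·0·20}·(+1)^0·(+1)^1 = +1.
v=5: a=5^-2·(≡4), b=5^2·(≡4) mod 5; (4|5)=+1, (4|5)=+1; (−1)^{-2·2·2}·(+1)^2·(+1)^-2 = +1.
v=3: a=3^-6·(≡2), b=3^-2·(≡1) mod 3; (2|3)=-1, (1|3)=+1; (−1)^{-6·-2·1}·(-1)^-2·(+1)^-6 = +1.
v=11: a=11^5·(≡9), b=11^1·(≡9) mod 11; (9|11)=+1, (9|11)=+1; (−1)^{5·1·5}·(+1)^1·(+1)^5 = -1.
v=31: a=31^1·(≡22), b=31^0·(≡20) mod 31; (22|31)=-1, (20|31)=+1; (−1)^{1·0·15}·(-1)^0·(+1)^1 = +1.
|Ram(-475354, -209)| = 4, even; anisotropic at {2, 11, 17, ∞}.

[2, 11, 17, inf]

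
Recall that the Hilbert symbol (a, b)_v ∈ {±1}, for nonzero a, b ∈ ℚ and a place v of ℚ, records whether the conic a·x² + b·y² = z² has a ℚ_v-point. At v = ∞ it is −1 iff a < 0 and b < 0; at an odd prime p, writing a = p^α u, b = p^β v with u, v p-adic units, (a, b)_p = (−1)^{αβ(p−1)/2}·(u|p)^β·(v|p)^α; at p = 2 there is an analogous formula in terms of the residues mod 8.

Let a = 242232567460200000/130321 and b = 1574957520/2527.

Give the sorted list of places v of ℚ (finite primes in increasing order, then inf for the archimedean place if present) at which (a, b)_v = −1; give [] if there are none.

(a, b) ≡ (145, 35) mod (ℚ^×)²; places V = {2, 3, 5, 7, 17, 19, 29, ∞}.
(a,b)_5: α=5, u≡4; β=1, v≡2 (mod 5); (4|5)=+1, (2|5)=-1; sign (−1)^0·+1^1·-1^5 = -1.
(a,b)_2: α=6, β=4; u≡1, v≡3 (mod 8); ε(u)ε(v)=0·1, αω(v)=6·1, βω(u)=4·0; sum ≡ 0  ⇒  +1.
(a,b)_17: α=0, u≡1; β=2, v≡13 (mod 17); (1|17)=+1, (13|17)=+1; sign (−1)^0·+1^2·+1^0 = +1.
(a,b)_19: α=-4, u≡3; β=-2, v≡11 (mod 19); (3|19)=-1, (11|19)=+1; sign (−1)^0·-1^-2·+1^-4 = +1.
(a,b)_29: α=5, u≡13; β=2, v≡4 (mod 29); (13|29)=+1, (4|29)=+1; sign (−1)^0·+1^2·+1^5 = +1.
(a,b)_3: α=10, u≡1; β=4, v≡2 (mod 3); (1|3)=+1, (2|3)=-1; sign (−1)^0·+1^4·-1^10 = +1.
(a,b)_∞: sgn(145)=+, sgn(35)=+, so +1.
(a,b)_7: α=0, u≡6; β=-1, v≡6 (mod 7); (6|7)=-1, (6|7)=-1; sign (−1)^0·-1^-1·-1^0 = -1.
(145, 35 / ℚ) ramifies at {5, 7}: a division algebra.

[5, 7]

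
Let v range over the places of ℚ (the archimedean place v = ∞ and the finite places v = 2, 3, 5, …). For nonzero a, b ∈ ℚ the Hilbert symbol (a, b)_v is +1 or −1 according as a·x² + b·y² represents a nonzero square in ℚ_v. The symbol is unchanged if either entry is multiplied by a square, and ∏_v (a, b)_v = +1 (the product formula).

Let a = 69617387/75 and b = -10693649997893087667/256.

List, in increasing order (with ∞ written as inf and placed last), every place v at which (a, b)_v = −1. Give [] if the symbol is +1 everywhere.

Mod squares: a ≡ 4262289, b ≡ -43. Check v ∈ {∞, 2, 3, 5, 7, 13, 19, 37, 43, 47}.
v=19: a=19^1·(≡1), b=19^2·(≡18) mod 19; (1|19)=+1, (18|19)=-1; (−1)^{1·2·9}·(+1)^2·(-1)^1 = -1.
v=∞: 4262289 > 0 and -43 < 0  ⇒  (a,b)_∞ = +1.
v=5: a=5^-2·(≡4), b=5^0·(≡3) mod 5; (4|5)=+1, (3|5)=-1; (−1)^{-2·0·2}·(+1)^0·(-1)^-2 = +1.
v=7: a=7^2·(≡3), b=7^0·(≡5) mod 7; (3|7)=-1, (5|7)=-1; (−1)^{2·0·3}·(-1)^0·(-1)^2 = +1.
v=43: a=43^1·(≡22), b=43^3·(≡7) mod 43; (22|43)=-1, (7|43)=-1; (−1)^{1·3·21}·(-1)^3·(-1)^1 = -1.
v=2: v_2(a)=0, v_2(b)=-8; units ≡ 1, 5 (mod 8); ε·ε+αω+βω = 0·0+0·1+-8·0 ≡ 0  ⇒  (a,b)_2 = +1.
v=13: a=13^0·(≡6), b=13^2·(≡10) mod 13; (6|13)=-1, (10|13)=+1; (−1)^{0·2·6}·(-1)^2·(+1)^0 = +1.
v=3: a=3^-1·(≡2), b=3^6·(≡2) mod 3; (2|3)=-1, (2|3)=-1; (−1)^{-1·6·1}·(-1)^6·(-1)^-1 = -1.
v=47: a=47^1·(≡14), b=47^2·(≡14) mod 47; (14|47)=+1, (14|47)=+1; (−1)^{1·2·23}·(+1)^2·(+1)^1 = +1.
v=37: a=37^1·(≡27), b=37^2·(≡6) mod 37; (27|37)=+1, (6|37)=-1; (−1)^{1·2·18}·(+1)^2·(-1)^1 = -1.
Ram(4262289, -43) = {3, 19, 37, 43}; no ℚ_3-point on the conic.

[3, 19, 37, 43]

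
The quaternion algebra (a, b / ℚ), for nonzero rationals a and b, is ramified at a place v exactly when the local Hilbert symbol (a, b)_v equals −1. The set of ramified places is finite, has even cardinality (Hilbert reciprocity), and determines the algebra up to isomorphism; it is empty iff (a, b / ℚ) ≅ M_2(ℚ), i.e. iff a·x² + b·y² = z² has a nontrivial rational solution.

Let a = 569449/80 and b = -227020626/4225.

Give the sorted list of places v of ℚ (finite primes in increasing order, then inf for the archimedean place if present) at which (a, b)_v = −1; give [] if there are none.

(a, b) ≡ (2847245, -1426) mod (ℚ^×)²; places V = {2, 3, 5, 7, 13, 17, 19, 23, 31, 41, 43, ∞}.
(a,b)_23: α=0, u≡16; β=1, v≡5 (mod 23); (16|23)=+1, (5|23)=-1; sign (−1)^0·+1^1·-1^0 = +1.
(a,b)_17: α=1, u≡2; β=0, v≡1 (mod 17); (2|17)=+1, (1|17)=+1; sign (−1)^0·+1^0·+1^1 = +1.
(a,b)_5: α=-1, u≡4; β=-2, v≡1 (mod 5); (4|5)=+1, (1|5)=+1; sign (−1)^0·+1^-2·+1^-1 = +1.
(a,b)_19: α=1, u≡2; β=2, v≡13 (mod 19); (2|19)=-1, (13|19)=-1; sign (−1)^0·-1^2·-1^1 = -1.
(a,b)_3: α=0, u≡2; β=2, v≡2 (mod 3); (2|3)=-1, (2|3)=-1; sign (−1)^0·-1^2·-1^0 = +1.
(a,b)_43: α=1, u≡36; β=0, v≡10 (mod 43); (36|43)=+1, (10|43)=+1; sign (−1)^0·+1^0·+1^1 = +1.
(a,b)_13: α=0, u≡5; β=-2, v≡1 (mod 13); (5|13)=-1, (1|13)=+1; sign (−1)^0·-1^-2·+1^0 = +1.
(a,b)_2: α=-4, β=1; u≡5, v≡7 (mod 8); ε(u)ε(v)=0·1, αω(v)=-4·0, βω(u)=1·1; sum ≡ 1  ⇒  -1.
(a,b)_7: α=0, u≡2; β=2, v≡4 (mod 7); (2|7)=+1, (4|7)=+1; sign (−1)^0·+1^2·+1^0 = +1.
(a,b)_31: α=0, u≡4; β=1, v≡25 (mod 31); (4|31)=+1, (25|31)=+1; sign (−1)^0·+1^1·+1^0 = +1.
(a,b)_41: α=1, u≡5; β=0, v≡32 (mod 41); (5|41)=+1, (32|41)=+1; sign (−1)^0·+1^0·+1^1 = +1.
(a,b)_∞: sgn(2847245)=+, sgn(-1426)=−, so +1.
(2847245, -1426 / ℚ) ramifies at {2, 19}: a division algebra.

[2, 19]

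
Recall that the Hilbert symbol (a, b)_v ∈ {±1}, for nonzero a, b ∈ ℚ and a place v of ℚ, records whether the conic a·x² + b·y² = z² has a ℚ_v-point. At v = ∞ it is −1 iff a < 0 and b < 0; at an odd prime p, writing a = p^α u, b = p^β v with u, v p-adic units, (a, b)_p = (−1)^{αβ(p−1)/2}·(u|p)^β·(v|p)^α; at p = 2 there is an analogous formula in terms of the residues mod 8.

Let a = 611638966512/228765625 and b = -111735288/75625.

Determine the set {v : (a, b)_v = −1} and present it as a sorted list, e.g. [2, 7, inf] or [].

[17, 23]

(a, b) ≡ (7, -782) mod (ℚ^×)²; places V = {2, 3, 5, 7, 11, 17, 23, ∞}.
(a,b)_2: α=4, β=3; u≡7, v≡1 (mod 8); ε(u)ε(v)=1·0, αω(v)=4·0, βω(u)=3·0; sum ≡ 0  ⇒  +1.
(a,b)_23: α=2, u≡5; β=1, v≡4 (mod 23); (5|23)=-1, (4|23)=+1; sign (−1)^0·-1^1·+1^2 = -1.
(a,b)_17: α=2, u≡10; β=1, v≡7 (mod 17); (10|17)=-1, (7|17)=-1; sign (−1)^0·-1^1·-1^2 = -1.
(a,b)_∞: sgn(7)=+, sgn(-782)=−, so +1.
(a,b)_5: α=-6, u≡2; β=-4, v≡2 (mod 5); (2|5)=-1, (2|5)=-1; sign (−1)^0·-1^-4·-1^-6 = +1.
(a,b)_11: α=-4, u≡7; β=-2, v≡8 (mod 11); (7|11)=-1, (8|11)=-1; sign (−1)^0·-1^-2·-1^-4 = +1.
(a,b)_3: α=6, u≡1; β=6, v≡1 (mod 3); (1|3)=+1, (1|3)=+1; sign (−1)^0·+1^6·+1^6 = +1.
(a,b)_7: α=3, u≡4; β=2, v≡2 (mod 7); (4|7)=+1, (2|7)=+1; sign (−1)^0·+1^2·+1^3 = +1.
Ram(7, -782) = {17, 23}; no ℚ_17-point on the conic.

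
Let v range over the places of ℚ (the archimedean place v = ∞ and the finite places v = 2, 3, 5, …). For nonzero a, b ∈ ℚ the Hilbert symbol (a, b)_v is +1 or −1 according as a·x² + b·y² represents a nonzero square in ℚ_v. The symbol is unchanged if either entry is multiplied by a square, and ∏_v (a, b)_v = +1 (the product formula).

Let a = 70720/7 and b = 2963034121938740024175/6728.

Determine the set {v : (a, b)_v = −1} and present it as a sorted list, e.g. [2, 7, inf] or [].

[2, 17]

(a, b) ≡ (7735, 14) mod (ℚ^×)²; places V = {2, 3, 5, 7, 11, 13, 17, 23, 29, 37, ∞}.
(a,b)_23: α=0, u≡19; β=2, v≡22 (mod 23); (19|23)=-1, (22|23)=-1; sign (−1)^0·-1^2·-1^0 = +1.
(a,b)_17: α=1, u≡9; β=4, v≡10 (mod 17); (9|17)=+1, (10|17)=-1; sign (−1)^0·+1^4·-1^1 = -1.
(a,b)_∞: sgn(7735)=+, sgn(14)=+, so +1.
(a,b)_7: α=-1, u≡6; β=1, v≡4 (mod 7); (6|7)=-1, (4|7)=+1; sign (−1)^1·-1^1·+1^-1 = +1.
(a,b)_29: α=0, u≡15; β=-2, v≡21 (mod 29); (15|29)=-1, (21|29)=-1; sign (−1)^0·-1^-2·-1^0 = +1.
(a,b)_11: α=0, u≡8; β=2, v≡5 (mod 11); (8|11)=-1, (5|11)=+1; sign (−1)^0·-1^2·+1^0 = +1.
(a,b)_5: α=1, u≡2; β=2, v≡4 (mod 5); (2|5)=-1, (4|5)=+1; sign (−1)^0·-1^2·+1^1 = +1.
(a,b)_37: α=0, u≡23; β=2, v≡13 (mod 37); (23|37)=-1, (13|37)=-1; sign (−1)^0·-1^2·-1^0 = +1.
(a,b)_13: α=1, u≡12; β=4, v≡12 (mod 13); (12|13)=+1, (12|13)=+1; sign (−1)^0·+1^4·+1^1 = +1.
(a,b)_2: α=6, β=-3; u≡7, v≡7 (mod 8); ε(u)ε(v)=1·1, αω(v)=6·0, βω(u)=-3·0; sum ≡ 1  ⇒  -1.
(a,b)_3: α=0, u≡1; β=4, v≡2 (mod 3); (1|3)=+1, (2|3)=-1; sign (−1)^0·+1^4·-1^0 = +1.
Ram(7735, 14) = {2, 17}; no ℚ_2-point on the conic.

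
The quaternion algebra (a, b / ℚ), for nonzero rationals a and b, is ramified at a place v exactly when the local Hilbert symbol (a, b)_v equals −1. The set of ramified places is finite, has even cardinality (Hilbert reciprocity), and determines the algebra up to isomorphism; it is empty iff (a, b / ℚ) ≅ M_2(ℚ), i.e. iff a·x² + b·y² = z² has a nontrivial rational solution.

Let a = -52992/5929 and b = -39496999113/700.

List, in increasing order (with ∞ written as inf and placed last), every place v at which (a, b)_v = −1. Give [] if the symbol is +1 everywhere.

[7, 11, 19, inf]

(a, b) ≡ (-23, -1312311) mod (ℚ^×)²; places V = {2, 3, 5, 7, 11, 13, 17, 19, 23, ∞}.
(a,b)_19: α=0, u≡18; β=1, v≡18 (mod 19); (18|19)=-1, (18|19)=-1; sign (−1)^0·-1^1·-1^0 = -1.
(a,b)_17: α=0, u≡5; β=2, v≡15 (mod 17); (5|17)=-1, (15|17)=+1; sign (−1)^0·-1^2·+1^0 = +1.
(a,b)_13: α=0, u≡9; β=1, v≡6 (mod 13); (9|13)=+1, (6|13)=-1; sign (−1)^0·+1^1·-1^0 = +1.
(a,b)_11: α=-2, u≡10; β=1, v≡9 (mod 11); (10|11)=-1, (9|11)=+1; sign (−1)^0·-1^1·+1^-2 = -1.
(a,b)_3: α=2, u≡1; β=7, v≡2 (mod 3); (1|3)=+1, (2|3)=-1; sign (−1)^0·+1^7·-1^2 = +1.
(a,b)_5: α=0, u≡2; β=-2, v≡4 (mod 5); (2|5)=-1, (4|5)=+1; sign (−1)^0·-1^-2·+1^0 = +1.
(a,b)_23: α=1, u≡10; β=1, v≡6 (mod 23); (10|23)=-1, (6|23)=+1; sign (−1)^1·-1^1·+1^1 = +1.
(a,b)_7: α=-2, u≡6; β=-1, v≡1 (mod 7); (6|7)=-1, (1|7)=+1; sign (−1)^0·-1^-1·+1^-2 = -1.
(a,b)_2: α=8, β=-2; u≡1, v≡1 (mod 8); ε(u)ε(v)=0·0, αω(v)=8·0, βω(u)=-2·0; sum ≡ 0  ⇒  +1.
(a,b)_∞: sgn(-23)=−, sgn(-1312311)=−, so -1.
(-23, -1312311 / ℚ) ramifies at {7, 11, 19, ∞}: a division algebra.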